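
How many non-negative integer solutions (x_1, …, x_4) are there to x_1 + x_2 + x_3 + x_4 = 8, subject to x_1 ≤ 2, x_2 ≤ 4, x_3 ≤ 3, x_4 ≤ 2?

18

By stars and bars, unrestricted non-negative solutions to x_1+…+x_4 = 8 number C(8+3,3) = 165.
Subtract solutions that violate a single cap (substitute x_i' = x_i − (cap_i+1)): x_1 ≥ 3 gives C(8,3) = 56; x_2 ≥ 5 gives C(6,3) = 20; x_3 ≥ 4 gives C(7,3) = 35; x_4 ≥ 3 gives C(8,3) = 56. Together 167.
Add back pairs where two caps are both exceeded: 1 + 4 + 10 + 0 + 1 + 4 = 20.
By inclusion–exclusion the count is 165 − 167 + 20 = 18.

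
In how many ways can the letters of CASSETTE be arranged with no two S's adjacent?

There are 8!/(2!·2!·2!) = 5040 arrangements of CASSETTE in total.
Arrangements with the S's together: treat SS as one letter, giving (7)!/(2!·2!) = 1260.
Subtracting, 5040 − 1260 = 3780 arrangements keep the S's apart.

3780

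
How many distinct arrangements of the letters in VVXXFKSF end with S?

630

Fix S in the last position and arrange the remaining 7 letters.
Those 7 letters have F appearing twice, V appearing twice, and X appearing twice, giving (7)!/(2!·2!·2!) = 630.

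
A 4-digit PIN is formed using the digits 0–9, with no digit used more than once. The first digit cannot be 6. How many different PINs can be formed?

4536

The first digit has 10−1 = 9 choices (anything except 6).
The remaining 3 digits are filled from the other 9 symbols without repetition: 9 × 8 × 7 = 504.
Total: 9 × 504 = 4536.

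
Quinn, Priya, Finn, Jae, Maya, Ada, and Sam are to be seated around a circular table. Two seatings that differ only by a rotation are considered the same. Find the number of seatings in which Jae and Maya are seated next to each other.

240

Glue Jae and Maya into a block (2 internal orders). Seating 6 units around a circle gives (5)! arrangements.
So 2 × (5)! = 2 × 120 = 240.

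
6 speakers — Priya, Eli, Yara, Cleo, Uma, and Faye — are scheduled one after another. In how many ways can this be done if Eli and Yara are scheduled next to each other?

240

Treat {Eli, Yara} as a single unit. There are 5 units to order, and the pair itself can be ordered 2 ways.
That gives 2 × 5! = 2 × 120 = 240.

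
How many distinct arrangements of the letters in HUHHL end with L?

4

With the last slot taken by L, it remains to arrange the other 4 letters (HUHH).
Those 4 letters have H appearing 3 times, giving (4)!/(3!) = 4.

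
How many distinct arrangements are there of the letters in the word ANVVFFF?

Letter multiplicities in ANVVFFF: A×1, F×3, N×1, V×2.
So there are 7! / (3!·2!) = 420 distinguishable arrangements.

420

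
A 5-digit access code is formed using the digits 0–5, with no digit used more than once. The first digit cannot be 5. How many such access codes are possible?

600

The first digit has 6−1 = 5 choices (anything except 5).
The remaining 4 digits are filled from the other 5 symbols without repetition: 5 × 4 × 3 × 2 = 120.
Total: 5 × 120 = 600.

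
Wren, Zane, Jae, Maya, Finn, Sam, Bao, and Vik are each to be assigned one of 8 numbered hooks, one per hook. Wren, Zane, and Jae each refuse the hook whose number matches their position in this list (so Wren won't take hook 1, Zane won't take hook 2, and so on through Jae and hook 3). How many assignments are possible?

27240

Let Aᵢ (for i ∈ {1, 2, 3}) be the placements that put person i in their forbidden hook. Any j of these fix j positions, leaving (8−j)! ways to fill the rest, and there are C(3,j) ways to pick which j.
By inclusion–exclusion, the number of valid placements is Σ_{j=0}^{3} (−1)^j C(3,j)·(8−j)!.
Computing: 40320 − 15120 + 2160 − 120 = 27240.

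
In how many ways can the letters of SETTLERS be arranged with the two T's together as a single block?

1260

Treat the 2 copies of T as a single block. The multiset to arrange is then {TT, E, E, L, R, S, S}, 7 items in all.
That gives (7)!/(2!·2!) = 1260 arrangements.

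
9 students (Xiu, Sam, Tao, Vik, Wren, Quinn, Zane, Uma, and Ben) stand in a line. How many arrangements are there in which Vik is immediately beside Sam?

80640

Treat {Vik, Sam} as a single unit. There are 8 units to order, and the pair itself can be ordered 2 ways.
So the count is 2·(8)! = 80640.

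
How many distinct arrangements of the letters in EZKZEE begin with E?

With the first slot taken by E, it remains to arrange the other 5 letters (ZKZEE).
Those 5 letters have E appearing twice and Z appearing twice, giving (5)!/(2!·2!) = 30.

30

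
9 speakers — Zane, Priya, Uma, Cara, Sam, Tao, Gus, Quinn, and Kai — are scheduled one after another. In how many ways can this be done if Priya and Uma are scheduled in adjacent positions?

80640

Place the 7 others and the Priya-Uma pair as 8 objects in a line; the pair has 2 internal arrangements.
That gives 2 × 8! = 2 × 40320 = 80640.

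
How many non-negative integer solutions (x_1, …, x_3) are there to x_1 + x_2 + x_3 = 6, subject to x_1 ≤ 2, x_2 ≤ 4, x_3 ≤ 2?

Without the upper bounds there are C(8,2) = 28 ways to split 6 among 3 variables.
Subtract solutions that violate a single cap (substitute x_i' = x_i − (cap_i+1)): x_1 ≥ 3 gives C(5,2) = 10; x_2 ≥ 5 gives C(3,2) = 3; x_3 ≥ 3 gives C(5,2) = 10. Together 23.
Add back pairs where two caps are both exceeded: 0 + 1 + 0 = 1.
By inclusion–exclusion the count is 28 − 23 + 1 = 6.

6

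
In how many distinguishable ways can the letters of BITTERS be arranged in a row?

2520

BITTERS has 7 letters with T appearing twice.
Dividing 7! = 5040 by 2! = 2 for the repeated letters gives 2520.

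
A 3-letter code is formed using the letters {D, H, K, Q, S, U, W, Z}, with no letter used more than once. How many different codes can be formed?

336

Choose and order 3 of the 8 symbols: the first letter has 8 options, the next 7, then 6.
That product is 8 × 7 × 6 = 336.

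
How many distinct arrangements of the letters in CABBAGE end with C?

With the last slot taken by C, it remains to arrange the other 6 letters (ABBAGE).
Those 6 letters have A appearing twice and B appearing twice, giving (6)!/(2!·2!) = 180.

180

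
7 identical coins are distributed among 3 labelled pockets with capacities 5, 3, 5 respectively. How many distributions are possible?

By stars and bars, unrestricted non-negative solutions to x_1+…+x_3 = 7 number C(7+2,2) = 36.
Subtract solutions that violate a single cap (substitute x_i' = x_i − (cap_i+1)): x_1 ≥ 6 gives C(3,2) = 3; x_2 ≥ 4 gives C(5,2) = 10; x_3 ≥ 6 gives C(3,2) = 3. Together 16.
No two caps can be exceeded simultaneously, so the pair terms are all 0.
By inclusion–exclusion the count is 36 − 16 + 0 = 20.

20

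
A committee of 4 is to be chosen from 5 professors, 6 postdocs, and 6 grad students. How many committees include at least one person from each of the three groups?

Total 4-person selections from all 17: C(17,4) = 2380.
Subtract selections that omit an entire group: no professors → C(12,4) = 495; no postdocs → C(11,4) = 330; no grad students → C(11,4) = 330.
Add back selections omitting two groups (i.e. drawn from a single group): C(5,4) + C(6,4) + C(6,4) = 35.
By inclusion–exclusion: 2380 − 1155 + 35 = 1260.

1260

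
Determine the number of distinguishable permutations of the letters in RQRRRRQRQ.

84

RQRRRRQRQ has 9 letters with Q appearing 3 times and R appearing 6 times.
So there are 9! / (6!·3!) = 84 distinguishable arrangements.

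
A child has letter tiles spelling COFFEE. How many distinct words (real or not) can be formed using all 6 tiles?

The 6 letters of COFFEE have repeats: E appearing twice and F appearing twice.
So there are 6! / (2!·2!) = 180 distinguishable arrangements.

180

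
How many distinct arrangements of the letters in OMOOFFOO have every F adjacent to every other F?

42

Treat the 2 copies of F as a single block. The multiset to arrange is then {FF, M, O, O, O, O, O}, 7 items in all.
That gives (7)!/(5!) = 42 arrangements.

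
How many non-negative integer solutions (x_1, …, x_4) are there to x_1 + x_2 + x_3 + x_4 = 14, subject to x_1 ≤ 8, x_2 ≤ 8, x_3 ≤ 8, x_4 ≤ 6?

Ignoring the caps, the number of non-negative solutions to x_1+…+x_4 = 14 is C(17,3) = 680.
Subtract solutions that violate a single cap (substitute x_i' = x_i − (cap_i+1)): x_1 ≥ 9 gives C(8,3) = 56; x_2 ≥ 9 gives C(8,3) = 56; x_3 ≥ 9 gives C(8,3) = 56; x_4 ≥ 7 gives C(10,3) = 120. Together 288.
No two caps can be exceeded simultaneously, so the pair terms are all 0.
By inclusion–exclusion the count is 680 − 288 + 0 = 392.

392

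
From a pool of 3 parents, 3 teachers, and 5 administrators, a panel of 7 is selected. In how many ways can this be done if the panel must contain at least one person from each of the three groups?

314

Total 7-person selections from all 11: C(11,7) = 330.
Subtract selections that omit an entire group: no parents → C(8,7) = 8; no teachers → C(8,7) = 8; no administrators → C(6,7) = 0.
Add back selections omitting two groups (i.e. drawn from a single group): C(3,7) + C(3,7) + C(5,7) = 0.
By inclusion–exclusion: 330 − 16 + 0 = 314.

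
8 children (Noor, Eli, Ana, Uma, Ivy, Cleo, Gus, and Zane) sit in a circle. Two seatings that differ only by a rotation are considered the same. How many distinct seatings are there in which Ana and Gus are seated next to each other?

1440

Treat {Ana, Gus} as one unit (2 internal orders) and seat the resulting 7 units around the table: (6)! circular arrangements.
So 2 × (6)! = 2 × 720 = 1440.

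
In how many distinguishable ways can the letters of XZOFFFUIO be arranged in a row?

The 9 letters of XZOFFFUIO have repeats: F appearing 3 times and O appearing twice.
The number of distinct arrangements is 9!/(3!·2!) = 362880/12 = 30240.

30240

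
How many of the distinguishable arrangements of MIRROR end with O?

With the last slot taken by O, it remains to arrange the other 5 letters (MIRRR).
Those 5 letters have R appearing 3 times, giving (5)!/(3!) = 20.

20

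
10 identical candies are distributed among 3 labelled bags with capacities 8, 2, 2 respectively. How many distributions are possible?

Without the upper bounds there are C(12,2) = 66 ways to split 10 among 3 bags.
Subtract solutions that violate a single cap (substitute x_i' = x_i − (cap_i+1)): x_1 ≥ 9 gives C(3,2) = 3; x_2 ≥ 3 gives C(9,2) = 36; x_3 ≥ 3 gives C(9,2) = 36. Together 75.
Add back pairs where two caps are both exceeded: 0 + 0 + 15 = 15.
By inclusion–exclusion the count is 66 − 75 + 15 = 6.

6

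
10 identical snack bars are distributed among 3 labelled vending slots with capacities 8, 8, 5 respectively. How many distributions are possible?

45

Without the upper bounds there are C(12,2) = 66 ways to split 10 among 3 vending slots.
Subtract solutions that violate a single cap (substitute x_i' = x_i − (cap_i+1)): x_1 ≥ 9 gives C(3,2) = 3; x_2 ≥ 9 gives C(3,2) = 3; x_3 ≥ 6 gives C(6,2) = 15. Together 21.
No two caps can be exceeded simultaneously, so the pair terms are all 0.
By inclusion–exclusion the count is 66 − 21 + 0 = 45.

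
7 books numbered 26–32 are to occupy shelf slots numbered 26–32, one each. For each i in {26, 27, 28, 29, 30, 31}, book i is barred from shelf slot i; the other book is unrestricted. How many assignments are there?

Let Aᵢ (for 26 ≤ i ≤ 31) be the placements that put book i in its forbidden shelf slot. Any j of these fix j positions, leaving (7−j)! ways to fill the rest, and there are C(6,j) ways to pick which j.
By inclusion–exclusion, the number of valid placements is Σ_{j=0}^{6} (−1)^j C(6,j)·(7−j)!.
Computing: 5040 − 4320 + 1800 − 480 + 90 − 12 + 1 = 2119.

2119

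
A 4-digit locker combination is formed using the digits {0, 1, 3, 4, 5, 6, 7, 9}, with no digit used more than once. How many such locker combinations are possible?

1680

Choose and order 4 of the 8 symbols: the first digit has 8 options, the next 7, then 6, 5.
That product is 8 × 7 × 6 × 5 = 1680.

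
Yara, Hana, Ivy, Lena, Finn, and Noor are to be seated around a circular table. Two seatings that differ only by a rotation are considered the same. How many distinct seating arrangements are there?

Seat Yara anywhere (absorbing the rotational symmetry), then permute the other 5: (5)! = 120.

120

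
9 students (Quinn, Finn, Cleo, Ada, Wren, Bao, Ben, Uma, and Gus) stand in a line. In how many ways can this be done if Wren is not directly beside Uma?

282240

There are 9! = 362880 arrangements in all. If Wren and Uma are adjacent, merging them into one block gives 2·(8)! = 80640 arrangements.
So 362880 − 80640 = 282240 arrangements keep them apart.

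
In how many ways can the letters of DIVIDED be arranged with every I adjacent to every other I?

120

Treat the 2 copies of I as a single block. The multiset to arrange is then {II, D, D, D, E, V}, 6 items in all.
That gives (6)!/(3!) = 120 arrangements.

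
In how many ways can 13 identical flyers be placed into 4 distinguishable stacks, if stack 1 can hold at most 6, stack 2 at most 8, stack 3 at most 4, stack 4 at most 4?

Ignoring the caps, the number of non-negative solutions to x_1+…+x_4 = 13 is C(16,3) = 560.
Subtract solutions that violate a single cap (substitute x_i' = x_i − (cap_i+1)): x_1 ≥ 7 gives C(9,3) = 84; x_2 ≥ 9 gives C(7,3) = 35; x_3 ≥ 5 gives C(11,3) = 165; x_4 ≥ 5 gives C(11,3) = 165. Together 449.
Add back pairs where two caps are both exceeded: 0 + 4 + 4 + 0 + 0 + 20 = 28.
By inclusion–exclusion the count is 560 − 449 + 28 = 139.

139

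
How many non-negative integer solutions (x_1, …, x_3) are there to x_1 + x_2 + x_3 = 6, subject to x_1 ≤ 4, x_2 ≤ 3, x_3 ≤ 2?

9

Without the upper bounds there are C(8,2) = 28 ways to split 6 among 3 variables.
Subtract solutions that violate a single cap (substitute x_i' = x_i − (cap_i+1)): x_1 ≥ 5 gives C(3,2) = 3; x_2 ≥ 4 gives C(4,2) = 6; x_3 ≥ 3 gives C(5,2) = 10. Together 19.
No two caps can be exceeded simultaneously, so the pair terms are all 0.
By inclusion–exclusion the count is 28 − 19 + 0 = 9.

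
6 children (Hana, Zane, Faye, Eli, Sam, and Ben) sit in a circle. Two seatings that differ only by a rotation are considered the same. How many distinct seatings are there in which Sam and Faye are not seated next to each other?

72

All circular seatings of 6 people number (5)! = 120.
Seatings with Sam beside Faye: treat them as a block with 2 internal orders, giving 2 × (4)! = 48.
Subtracting, 120 − 48 = 72.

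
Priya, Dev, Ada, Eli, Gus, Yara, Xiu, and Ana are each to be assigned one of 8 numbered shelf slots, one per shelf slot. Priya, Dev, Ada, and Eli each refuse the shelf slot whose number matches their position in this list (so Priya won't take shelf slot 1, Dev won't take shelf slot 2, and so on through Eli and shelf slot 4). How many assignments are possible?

24024

Let Aᵢ (for 1 ≤ i ≤ 4) be the placements that put person i in their forbidden shelf slot. Any j of these fix j positions, leaving (8−j)! ways to fill the rest, and there are C(4,j) ways to pick which j.
By inclusion–exclusion, the number of valid placements is Σ_{j=0}^{4} (−1)^j C(4,j)·(8−j)!.
Computing: 40320 − 20160 + 4320 − 480 + 24 = 24024.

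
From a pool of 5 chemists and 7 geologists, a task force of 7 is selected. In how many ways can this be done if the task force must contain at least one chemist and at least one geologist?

791

Total 7-person selections from all 12: C(12,7) = 792.
Selections missing a whole group: no chemists → C(7,7) = 1; no geologists → C(5,7) = 0.
Both groups omitted at once is impossible, so 792 − 1 = 791.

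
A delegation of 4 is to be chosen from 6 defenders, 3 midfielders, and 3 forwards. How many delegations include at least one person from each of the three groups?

243

Unrestricted: C(12,4) = 495 ways to pick any 4 of the 12.
Selections missing a whole group: no defenders → C(6,4) = 15; no midfielders → C(9,4) = 126; no forwards → C(9,4) = 126.
Add back selections omitting two groups (i.e. drawn from a single group): C(6,4) + C(3,4) + C(3,4) = 15.
By inclusion–exclusion: 495 − 267 + 15 = 243.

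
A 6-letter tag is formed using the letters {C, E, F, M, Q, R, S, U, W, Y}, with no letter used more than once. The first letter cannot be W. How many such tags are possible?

The first letter has 10−1 = 9 choices (anything except W).
The remaining 5 letters are filled from the other 9 symbols without repetition: 9 × 8 × 7 × 6 × 5 = 15120.
Total: 9 × 15120 = 136080.

136080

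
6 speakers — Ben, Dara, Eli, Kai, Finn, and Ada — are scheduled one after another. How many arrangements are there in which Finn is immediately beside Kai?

Place the 4 others and the Finn-Kai pair as 5 objects in a line; the pair has 2 internal arrangements.
So the count is 2·(5)! = 240.

240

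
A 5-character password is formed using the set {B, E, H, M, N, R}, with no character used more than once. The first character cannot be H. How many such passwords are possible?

600

The first character has 6−1 = 5 choices (anything except H).
The remaining 4 characters are filled from the other 5 symbols without repetition: 5 × 4 × 3 × 2 = 120.
Total: 5 × 120 = 600.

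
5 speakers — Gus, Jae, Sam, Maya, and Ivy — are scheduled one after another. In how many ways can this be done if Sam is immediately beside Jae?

48

Glue Sam and Jae into one block (2 internal orders), leaving 4 units to arrange in a row.
That gives 2 × 4! = 2 × 24 = 48.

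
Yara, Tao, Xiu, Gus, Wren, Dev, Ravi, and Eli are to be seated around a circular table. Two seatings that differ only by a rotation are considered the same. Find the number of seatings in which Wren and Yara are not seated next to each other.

3600

All circular seatings of 8 people number (7)! = 5040.
Seatings with Wren beside Yara: treat them as a block with 2 internal orders, giving 2 × (6)! = 1440.
Subtracting, 5040 − 1440 = 3600.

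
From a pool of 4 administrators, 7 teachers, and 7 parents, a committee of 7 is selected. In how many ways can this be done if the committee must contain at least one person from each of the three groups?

Unrestricted: C(18,7) = 31824 ways to pick any 7 of the 18.
Subtract selections that omit an entire group: no administrators → C(14,7) = 3432; no teachers → C(11,7) = 330; no parents → C(11,7) = 330.
Add back selections omitting two groups (i.e. drawn from a single group): C(4,7) + C(7,7) + C(7,7) = 2.
By inclusion–exclusion: 31824 − 4092 + 2 = 27734.

27734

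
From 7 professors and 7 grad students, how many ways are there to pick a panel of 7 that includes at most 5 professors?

3382

Split by how many professors are chosen (0 through 5).
Sum: C(7,0)·C(7,7) + C(7,1)·C(7,6) + C(7,2)·C(7,5) + C(7,3)·C(7,4) + C(7,4)·C(7,3) + C(7,5)·C(7,2) = 1 + 49 + 441 + 1225 + 1225 + 441 = 3382.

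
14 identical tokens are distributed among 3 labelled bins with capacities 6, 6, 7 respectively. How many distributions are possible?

Without the upper bounds there are C(16,2) = 120 ways to split 14 among 3 bins.
Subtract solutions that violate a single cap (substitute x_i' = x_i − (cap_i+1)): x_1 ≥ 7 gives C(9,2) = 36; x_2 ≥ 7 gives C(9,2) = 36; x_3 ≥ 8 gives C(8,2) = 28. Together 100.
Add back pairs where two caps are both exceeded: 1 + 0 + 0 = 1.
By inclusion–exclusion the count is 120 − 100 + 1 = 21.

21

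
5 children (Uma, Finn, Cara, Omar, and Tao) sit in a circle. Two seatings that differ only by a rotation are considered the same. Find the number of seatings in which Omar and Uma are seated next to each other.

Glue Omar and Uma into a block (2 internal orders). Seating 4 units around a circle gives (3)! arrangements.
So 2 × (3)! = 2 × 6 = 12.

12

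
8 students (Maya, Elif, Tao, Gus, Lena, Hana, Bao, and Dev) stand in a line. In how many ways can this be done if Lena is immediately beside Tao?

Glue Lena and Tao into one block (2 internal orders), leaving 7 units to arrange in a row.
So the count is 2·(7)! = 10080.

10080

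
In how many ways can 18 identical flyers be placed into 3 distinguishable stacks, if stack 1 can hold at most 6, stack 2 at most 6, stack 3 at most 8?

6

By stars and bars, unrestricted non-negative solutions to x_1+…+x_3 = 18 number C(18+2,2) = 190.
Subtract solutions that violate a single cap (substitute x_i' = x_i − (cap_i+1)): x_1 ≥ 7 gives C(13,2) = 78; x_2 ≥ 7 gives C(13,2) = 78; x_3 ≥ 9 gives C(11,2) = 55. Together 211.
Add back pairs where two caps are both exceeded: 15 + 6 + 6 = 27.
By inclusion–exclusion the count is 190 − 211 + 27 = 6.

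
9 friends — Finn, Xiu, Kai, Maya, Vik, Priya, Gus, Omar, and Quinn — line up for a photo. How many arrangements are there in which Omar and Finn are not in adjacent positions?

There are 9! = 362880 arrangements in all. If Omar and Finn are adjacent, merging them into one block gives 2·(8)! = 80640 arrangements.
So 362880 − 80640 = 282240 arrangements keep them apart.

282240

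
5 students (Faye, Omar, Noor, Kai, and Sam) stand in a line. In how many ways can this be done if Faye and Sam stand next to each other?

48

Glue Faye and Sam into one block (2 internal orders), leaving 4 units to arrange in a row.
That gives 2 × 4! = 2 × 24 = 48.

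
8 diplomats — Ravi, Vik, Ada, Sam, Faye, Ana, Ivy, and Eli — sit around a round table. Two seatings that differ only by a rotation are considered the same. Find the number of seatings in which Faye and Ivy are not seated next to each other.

3600

Without the restriction there are (7)! = 5040 seatings.
Seatings with Faye beside Ivy: treat them as a block with 2 internal orders, giving 2 × (6)! = 1440.
Subtracting, 5040 − 1440 = 3600.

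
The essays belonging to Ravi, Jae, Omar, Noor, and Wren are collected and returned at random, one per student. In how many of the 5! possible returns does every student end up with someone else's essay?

44

Let Aᵢ be the assignments in which student i gets their own essay. We want the size of the complement of A₁∪…∪A_5.
By inclusion–exclusion this is Σ_{j=0}^{5} (−1)^j C(5,j)·(5−j)!.
Computing: 120 − 120 + 60 − 20 + 5 − 1 = 44.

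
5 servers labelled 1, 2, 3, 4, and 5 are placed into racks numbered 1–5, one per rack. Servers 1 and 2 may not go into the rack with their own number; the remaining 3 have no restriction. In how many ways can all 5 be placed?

Let Aᵢ (for i ∈ {1, 2}) be the placements that put server i in its forbidden rack. Any j of these fix j positions, leaving (5−j)! ways to fill the rest, and there are C(2,j) ways to pick which j.
By inclusion–exclusion, the number of valid placements is Σ_{j=0}^{2} (−1)^j C(2,j)·(5−j)!.
Computing: 120 − 48 + 6 = 78.

78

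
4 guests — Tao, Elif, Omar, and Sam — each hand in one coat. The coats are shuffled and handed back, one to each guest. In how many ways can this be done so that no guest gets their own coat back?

9

Count assignments avoiding every fixed point. For any j of the 4 guests fixed to their own coat, the other 4−j can be arranged in (4−j)! ways.
By inclusion–exclusion this is Σ_{j=0}^{4} (−1)^j C(4,j)·(4−j)!.
Computing: 24 − 24 + 12 − 4 + 1 = 9.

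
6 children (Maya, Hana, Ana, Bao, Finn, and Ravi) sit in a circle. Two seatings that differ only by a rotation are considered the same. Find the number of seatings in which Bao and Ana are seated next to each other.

Treat {Bao, Ana} as one unit (2 internal orders) and seat the resulting 5 units around the table: (4)! circular arrangements.
So 2 × (4)! = 2 × 24 = 48.

48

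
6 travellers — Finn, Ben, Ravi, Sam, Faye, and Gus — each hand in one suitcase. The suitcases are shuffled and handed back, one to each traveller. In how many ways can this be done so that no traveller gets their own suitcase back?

Let Aᵢ be the assignments in which traveller i gets their own suitcase. We want the size of the complement of A₁∪…∪A_6.
By inclusion–exclusion this is Σ_{j=0}^{6} (−1)^j C(6,j)·(6−j)!.
Computing: 720 − 720 + 360 − 120 + 30 − 6 + 1 = 265.

265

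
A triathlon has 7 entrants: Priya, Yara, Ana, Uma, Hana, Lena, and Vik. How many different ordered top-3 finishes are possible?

210

This is an ordered selection of 3 from 7: P(7,3).
That gives 7 × 6 × 5 = 210.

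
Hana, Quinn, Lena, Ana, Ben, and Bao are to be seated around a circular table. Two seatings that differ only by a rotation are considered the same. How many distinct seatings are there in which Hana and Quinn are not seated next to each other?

72

Without the restriction there are (5)! = 120 seatings.
Those with Hana next to Quinn: fuse the pair into one unit and seat 5 units around a circle — 2·(4)! = 48.
Subtracting, 120 − 48 = 72.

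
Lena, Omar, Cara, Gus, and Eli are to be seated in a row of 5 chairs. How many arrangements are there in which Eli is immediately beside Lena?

48

Treat {Eli, Lena} as a single unit. There are 4 units to order, and the pair itself can be ordered 2 ways.
That gives 2 × 4! = 2 × 24 = 48.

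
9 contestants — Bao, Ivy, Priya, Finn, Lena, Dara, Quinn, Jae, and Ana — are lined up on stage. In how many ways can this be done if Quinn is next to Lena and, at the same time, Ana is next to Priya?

Treat {Quinn,Lena} as one block (2 orders) and {Ana,Priya} as another (2 orders).
That leaves 7 units to arrange: 2 × 2 × 7! = 4 × 5040 = 20160.

20160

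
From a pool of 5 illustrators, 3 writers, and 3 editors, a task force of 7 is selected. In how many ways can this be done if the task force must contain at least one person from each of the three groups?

Unrestricted: C(11,7) = 330 ways to pick any 7 of the 11.
Selections missing a whole group: no illustrators → C(6,7) = 0; no writers → C(8,7) = 8; no editors → C(8,7) = 8.
Add back selections omitting two groups (i.e. drawn from a single group): C(5,7) + C(3,7) + C(3,7) = 0.
By inclusion–exclusion: 330 − 16 + 0 = 314.

314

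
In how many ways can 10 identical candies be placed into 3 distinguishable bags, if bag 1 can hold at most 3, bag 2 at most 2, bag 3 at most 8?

Without the upper bounds there are C(12,2) = 66 ways to split 10 among 3 bags.
Subtract solutions that violate a single cap (substitute x_i' = x_i − (cap_i+1)): x_1 ≥ 4 gives C(8,2) = 28; x_2 ≥ 3 gives C(9,2) = 36; x_3 ≥ 9 gives C(3,2) = 3. Together 67.
Add back pairs where two caps are both exceeded: 10 + 0 + 0 = 10.
By inclusion–exclusion the count is 66 − 67 + 10 = 9.

9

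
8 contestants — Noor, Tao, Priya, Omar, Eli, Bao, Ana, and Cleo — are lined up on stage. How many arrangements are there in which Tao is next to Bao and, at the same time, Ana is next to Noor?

2880

Treat {Tao,Bao} as one block (2 orders) and {Ana,Noor} as another (2 orders).
That leaves 6 units to arrange: 2 × 2 × 6! = 4 × 720 = 2880.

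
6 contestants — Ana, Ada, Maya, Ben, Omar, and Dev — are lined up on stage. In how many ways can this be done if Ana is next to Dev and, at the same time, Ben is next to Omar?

Treat {Ana,Dev} as one block (2 orders) and {Ben,Omar} as another (2 orders).
That leaves 4 units to arrange: 2 × 2 × 4! = 4 × 24 = 96.

96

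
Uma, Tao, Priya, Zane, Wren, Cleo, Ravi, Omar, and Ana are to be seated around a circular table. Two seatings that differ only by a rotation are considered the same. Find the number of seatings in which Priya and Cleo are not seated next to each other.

Without the restriction there are (8)! = 40320 seatings.
Those with Priya next to Cleo: fuse the pair into one unit and seat 8 units around a circle — 2·(7)! = 10080.
Subtracting, 40320 − 10080 = 30240.

30240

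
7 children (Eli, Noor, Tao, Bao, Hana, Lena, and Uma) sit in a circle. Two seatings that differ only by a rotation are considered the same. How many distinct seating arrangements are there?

720

Seat Eli anywhere (absorbing the rotational symmetry), then permute the other 6: (6)! = 720.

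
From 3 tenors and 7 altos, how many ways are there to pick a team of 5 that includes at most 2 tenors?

231

Split by how many tenors are chosen (0 through 2).
Sum: C(3,0)·C(7,5) + C(3,1)·C(7,4) + C(3,2)·C(7,3) = 21 + 105 + 105 = 231.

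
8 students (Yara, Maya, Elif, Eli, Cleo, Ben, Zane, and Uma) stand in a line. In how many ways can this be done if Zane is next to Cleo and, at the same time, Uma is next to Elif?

2880

Treat {Zane,Cleo} as one block (2 orders) and {Uma,Elif} as another (2 orders).
That leaves 6 units to arrange: 2 × 2 × 6! = 4 × 720 = 2880.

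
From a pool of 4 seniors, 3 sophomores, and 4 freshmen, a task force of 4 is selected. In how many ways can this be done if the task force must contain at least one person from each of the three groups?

192

Total 4-person selections from all 11: C(11,4) = 330.
Selections missing a whole group: no seniors → C(7,4) = 35; no sophomores → C(8,4) = 70; no freshmen → C(7,4) = 35.
Add back selections omitting two groups (i.e. drawn from a single group): C(4,4) + C(3,4) + C(4,4) = 2.
By inclusion–exclusion: 330 − 140 + 2 = 192.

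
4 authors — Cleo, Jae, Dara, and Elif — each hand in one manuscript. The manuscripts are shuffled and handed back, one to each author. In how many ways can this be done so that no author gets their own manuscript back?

9

This is the derangement count D_4: permutations of 4 items with no fixed point.
By inclusion–exclusion this is Σ_{j=0}^{4} (−1)^j C(4,j)·(4−j)!.
Computing: 24 − 24 + 12 − 4 + 1 = 9.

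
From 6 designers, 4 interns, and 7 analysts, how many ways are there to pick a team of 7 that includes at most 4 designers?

19107

Split by how many designers are chosen (0 through 4).
Sum: C(6,0)·C(11,7) + C(6,1)·C(11,6) + C(6,2)·C(11,5) + C(6,3)·C(11,4) + C(6,4)·C(11,3) = 330 + 2772 + 6930 + 6600 + 2475 = 19107.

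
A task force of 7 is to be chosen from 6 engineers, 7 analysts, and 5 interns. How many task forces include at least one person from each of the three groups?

With no constraint there are C(18,7) = 31824 possible selections.
Subtract selections that omit an entire group: no engineers → C(12,7) = 792; no analysts → C(11,7) = 330; no interns → C(13,7) = 1716.
Add back selections omitting two groups (i.e. drawn from a single group): C(6,7) + C(7,7) + C(5,7) = 1.
By inclusion–exclusion: 31824 − 2838 + 1 = 28987.

28987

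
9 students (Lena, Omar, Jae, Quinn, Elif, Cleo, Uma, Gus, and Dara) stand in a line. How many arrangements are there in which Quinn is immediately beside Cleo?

80640

Place the 7 others and the Quinn-Cleo pair as 8 objects in a line; the pair has 2 internal arrangements.
That gives 2 × 8! = 2 × 40320 = 80640.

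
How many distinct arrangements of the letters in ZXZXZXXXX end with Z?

With the last slot taken by Z, it remains to arrange the other 8 letters (XZXZXXXX).
Those 8 letters have X appearing 6 times and Z appearing twice, giving (8)!/(6!·2!) = 28.

28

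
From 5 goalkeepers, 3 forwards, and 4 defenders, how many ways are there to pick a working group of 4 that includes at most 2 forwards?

486

Split by how many forwards are chosen (0 through 2).
Sum: C(3,0)·C(9,4) + C(3,1)·C(9,3) + C(3,2)·C(9,2) = 126 + 252 + 108 = 486.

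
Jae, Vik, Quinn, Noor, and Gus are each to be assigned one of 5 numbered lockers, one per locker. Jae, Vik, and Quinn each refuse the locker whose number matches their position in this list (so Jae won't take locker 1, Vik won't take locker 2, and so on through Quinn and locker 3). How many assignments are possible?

Let Aᵢ (for i ∈ {1, 2, 3}) be the placements that put person i in their forbidden locker. Any j of these fix j positions, leaving (5−j)! ways to fill the rest, and there are C(3,j) ways to pick which j.
By inclusion–exclusion, the number of valid placements is Σ_{j=0}^{3} (−1)^j C(3,j)·(5−j)!.
Computing: 120 − 72 + 18 − 2 = 64.

64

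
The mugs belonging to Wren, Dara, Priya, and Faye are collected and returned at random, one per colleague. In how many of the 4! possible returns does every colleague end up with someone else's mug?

9

This is the derangement count D_4: permutations of 4 items with no fixed point.
By inclusion–exclusion this is Σ_{j=0}^{4} (−1)^j C(4,j)·(4−j)!.
Computing: 24 − 24 + 12 − 4 + 1 = 9.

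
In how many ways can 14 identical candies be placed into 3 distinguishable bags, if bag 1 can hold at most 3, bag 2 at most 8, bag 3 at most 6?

By stars and bars, unrestricted non-negative solutions to x_1+…+x_3 = 14 number C(14+2,2) = 120.
Subtract solutions that violate a single cap (substitute x_i' = x_i − (cap_i+1)): x_1 ≥ 4 gives C(12,2) = 66; x_2 ≥ 9 gives C(7,2) = 21; x_3 ≥ 7 gives C(9,2) = 36. Together 123.
Add back pairs where two caps are both exceeded: 3 + 10 + 0 = 13.
By inclusion–exclusion the count is 120 − 123 + 13 = 10.

10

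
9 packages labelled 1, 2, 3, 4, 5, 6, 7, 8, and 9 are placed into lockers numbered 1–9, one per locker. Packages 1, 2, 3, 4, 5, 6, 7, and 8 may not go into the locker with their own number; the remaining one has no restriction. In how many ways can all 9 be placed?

148329

Let Aᵢ (for 1 ≤ i ≤ 8) be the placements that put package i in its forbidden locker. Any j of these fix j positions, leaving (9−j)! ways to fill the rest, and there are C(8,j) ways to pick which j.
By inclusion–exclusion, the number of valid placements is Σ_{j=0}^{8} (−1)^j C(8,j)·(9−j)!.
Computing: 362880 − 322560 + 141120 − 40320 + 8400 − 1344 + 168 − 16 + 1 = 148329.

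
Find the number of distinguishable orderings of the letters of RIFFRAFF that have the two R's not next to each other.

630

There are 8!/(4!·2!) = 840 arrangements of RIFFRAFF in total.
If the two R's are adjacent, glue them into one block, leaving 7 items to arrange: (7)!/(4!) = 210 ways.
Subtracting, 840 − 210 = 630 arrangements keep the R's apart.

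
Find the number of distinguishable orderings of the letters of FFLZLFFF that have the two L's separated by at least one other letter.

126

Total arrangements of FFLZLFFF: 8!/(5!·2!) = 168.
If the two L's are adjacent, glue them into one block, leaving 7 items to arrange: (7)!/(5!) = 42 ways.
Subtracting, 168 − 42 = 126 arrangements keep the L's apart.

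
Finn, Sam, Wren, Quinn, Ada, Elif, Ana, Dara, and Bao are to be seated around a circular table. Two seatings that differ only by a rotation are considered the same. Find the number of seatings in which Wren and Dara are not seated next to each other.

All circular seatings of 9 people number (8)! = 40320.
Seatings with Wren beside Dara: treat them as a block with 2 internal orders, giving 2 × (7)! = 10080.
Subtracting, 40320 − 10080 = 30240.

30240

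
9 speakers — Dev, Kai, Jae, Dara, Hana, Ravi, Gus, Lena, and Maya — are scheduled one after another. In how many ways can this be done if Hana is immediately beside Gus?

80640

Glue Hana and Gus into one block (2 internal orders), leaving 8 units to arrange in a row.
That gives 2 × 8! = 2 × 40320 = 80640.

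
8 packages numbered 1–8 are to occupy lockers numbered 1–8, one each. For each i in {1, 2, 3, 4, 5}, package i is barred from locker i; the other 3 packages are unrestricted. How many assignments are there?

Let Aᵢ (for 1 ≤ i ≤ 5) be the placements that put package i in its forbidden locker. Any j of these fix j positions, leaving (8−j)! ways to fill the rest, and there are C(5,j) ways to pick which j.
By inclusion–exclusion, the number of valid placements is Σ_{j=0}^{5} (−1)^j C(5,j)·(8−j)!.
Computing: 40320 − 25200 + 7200 − 1200 + 120 − 6 = 21234.

21234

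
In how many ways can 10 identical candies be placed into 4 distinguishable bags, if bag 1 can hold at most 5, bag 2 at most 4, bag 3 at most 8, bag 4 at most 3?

112

By stars and bars, unrestricted non-negative solutions to x_1+…+x_4 = 10 number C(10+3,3) = 286.
Subtract solutions that violate a single cap (substitute x_i' = x_i − (cap_i+1)): x_1 ≥ 6 gives C(7,3) = 35; x_2 ≥ 5 gives C(8,3) = 56; x_3 ≥ 9 gives C(4,3) = 4; x_4 ≥ 4 gives C(9,3) = 84. Together 179.
Add back pairs where two caps are both exceeded: 0 + 0 + 1 + 0 + 4 + 0 = 5.
By inclusion–exclusion the count is 286 − 179 + 5 = 112.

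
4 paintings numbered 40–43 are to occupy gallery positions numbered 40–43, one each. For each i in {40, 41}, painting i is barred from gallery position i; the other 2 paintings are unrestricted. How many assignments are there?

Let Aᵢ (for i ∈ {40, 41}) be the placements that put painting i in its forbidden gallery position. Any j of these fix j positions, leaving (4−j)! ways to fill the rest, and there are C(2,j) ways to pick which j.
By inclusion–exclusion, the number of valid placements is Σ_{j=0}^{2} (−1)^j C(2,j)·(4−j)!.
Computing: 24 − 12 + 2 = 14.

14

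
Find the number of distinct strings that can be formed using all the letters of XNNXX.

10

Letter multiplicities in XNNXX: N×2, X×3.
Dividing 5! = 120 by 3!·2! = 12 for the repeated letters gives 10.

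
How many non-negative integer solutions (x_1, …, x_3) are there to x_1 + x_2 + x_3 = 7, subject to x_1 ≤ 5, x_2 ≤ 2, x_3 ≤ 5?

Ignoring the caps, the number of non-negative solutions to x_1+…+x_3 = 7 is C(9,2) = 36.
Subtract solutions that violate a single cap (substitute x_i' = x_i − (cap_i+1)): x_1 ≥ 6 gives C(3,2) = 3; x_2 ≥ 3 gives C(6,2) = 15; x_3 ≥ 6 gives C(3,2) = 3. Together 21.
No two caps can be exceeded simultaneously, so the pair terms are all 0.
By inclusion–exclusion the count is 36 − 21 + 0 = 15.

15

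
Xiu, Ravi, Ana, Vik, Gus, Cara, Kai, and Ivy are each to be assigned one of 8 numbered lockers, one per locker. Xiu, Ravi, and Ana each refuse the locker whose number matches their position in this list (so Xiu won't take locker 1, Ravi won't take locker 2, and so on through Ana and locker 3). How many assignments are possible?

27240

Let Aᵢ (for i ∈ {1, 2, 3}) be the placements that put person i in their forbidden locker. Any j of these fix j positions, leaving (8−j)! ways to fill the rest, and there are C(3,j) ways to pick which j.
By inclusion–exclusion, the number of valid placements is Σ_{j=0}^{3} (−1)^j C(3,j)·(8−j)!.
Computing: 40320 − 15120 + 2160 − 120 = 27240.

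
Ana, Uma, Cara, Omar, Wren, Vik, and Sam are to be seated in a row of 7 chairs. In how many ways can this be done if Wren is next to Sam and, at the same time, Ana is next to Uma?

Treat {Wren,Sam} as one block (2 orders) and {Ana,Uma} as another (2 orders).
That leaves 5 units to arrange: 2 × 2 × 5! = 4 × 120 = 480.

480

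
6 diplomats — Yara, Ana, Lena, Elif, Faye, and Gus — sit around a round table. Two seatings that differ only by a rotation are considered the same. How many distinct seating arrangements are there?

Around a circle, 6 distinct people have 6!/6 = (5)! = 120 rotationally distinct seatings.

120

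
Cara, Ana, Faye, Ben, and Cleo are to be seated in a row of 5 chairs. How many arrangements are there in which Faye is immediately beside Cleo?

Place the 3 others and the Faye-Cleo pair as 4 objects in a line; the pair has 2 internal arrangements.
So the count is 2·(4)! = 48.

48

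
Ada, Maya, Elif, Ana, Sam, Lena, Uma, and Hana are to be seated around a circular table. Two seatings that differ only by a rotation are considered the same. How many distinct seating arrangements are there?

Around a circle, 8 distinct people have 8!/8 = (7)! = 5040 rotationally distinct seatings.

5040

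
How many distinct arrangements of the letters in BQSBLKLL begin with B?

With the first slot taken by B, it remains to arrange the other 7 letters (QSBLKLL).
Those 7 letters have L appearing 3 times, giving (7)!/(3!) = 840.

840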